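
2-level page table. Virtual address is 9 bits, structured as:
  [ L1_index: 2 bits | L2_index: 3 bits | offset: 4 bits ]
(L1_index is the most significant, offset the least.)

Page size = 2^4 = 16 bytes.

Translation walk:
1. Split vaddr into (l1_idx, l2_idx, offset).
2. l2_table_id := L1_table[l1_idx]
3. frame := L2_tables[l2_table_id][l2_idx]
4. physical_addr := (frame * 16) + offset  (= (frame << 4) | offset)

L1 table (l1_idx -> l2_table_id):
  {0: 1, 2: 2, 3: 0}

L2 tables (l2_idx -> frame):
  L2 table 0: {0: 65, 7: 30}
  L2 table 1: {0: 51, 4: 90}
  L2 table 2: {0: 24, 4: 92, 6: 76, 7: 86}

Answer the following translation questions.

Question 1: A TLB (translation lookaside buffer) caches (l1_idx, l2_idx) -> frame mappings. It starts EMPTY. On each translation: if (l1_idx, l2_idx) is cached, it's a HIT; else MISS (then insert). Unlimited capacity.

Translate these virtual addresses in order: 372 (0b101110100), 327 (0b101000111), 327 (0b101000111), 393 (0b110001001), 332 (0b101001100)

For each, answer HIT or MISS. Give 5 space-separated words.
Answer: MISS MISS HIT MISS HIT

Derivation:
vaddr=372: (2,7) not in TLB -> MISS, insert
vaddr=327: (2,4) not in TLB -> MISS, insert
vaddr=327: (2,4) in TLB -> HIT
vaddr=393: (3,0) not in TLB -> MISS, insert
vaddr=332: (2,4) in TLB -> HIT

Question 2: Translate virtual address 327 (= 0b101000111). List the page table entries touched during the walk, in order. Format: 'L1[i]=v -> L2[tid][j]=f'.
vaddr = 327 = 0b101000111
Split: l1_idx=2, l2_idx=4, offset=7

Answer: L1[2]=2 -> L2[2][4]=92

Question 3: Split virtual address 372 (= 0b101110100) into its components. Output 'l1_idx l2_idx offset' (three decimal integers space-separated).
vaddr = 372 = 0b101110100
  top 2 bits -> l1_idx = 2
  next 3 bits -> l2_idx = 7
  bottom 4 bits -> offset = 4

Answer: 2 7 4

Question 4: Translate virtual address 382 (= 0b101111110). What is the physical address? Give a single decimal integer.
Answer: 1390

Derivation:
vaddr = 382 = 0b101111110
Split: l1_idx=2, l2_idx=7, offset=14
L1[2] = 2
L2[2][7] = 86
paddr = 86 * 16 + 14 = 1390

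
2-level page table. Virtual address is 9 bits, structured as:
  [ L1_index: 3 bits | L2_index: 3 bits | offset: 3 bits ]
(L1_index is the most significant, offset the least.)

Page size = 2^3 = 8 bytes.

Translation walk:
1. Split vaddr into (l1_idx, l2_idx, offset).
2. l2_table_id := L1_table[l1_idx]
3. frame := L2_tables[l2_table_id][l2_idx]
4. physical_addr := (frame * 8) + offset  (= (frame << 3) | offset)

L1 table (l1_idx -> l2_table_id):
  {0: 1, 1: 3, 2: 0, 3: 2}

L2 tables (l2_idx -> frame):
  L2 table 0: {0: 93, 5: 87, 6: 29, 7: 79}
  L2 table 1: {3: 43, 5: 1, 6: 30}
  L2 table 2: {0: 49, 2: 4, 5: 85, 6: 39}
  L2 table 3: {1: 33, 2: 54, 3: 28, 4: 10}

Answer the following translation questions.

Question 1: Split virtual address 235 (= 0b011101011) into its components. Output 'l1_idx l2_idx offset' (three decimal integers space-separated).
Answer: 3 5 3

Derivation:
vaddr = 235 = 0b011101011
  top 3 bits -> l1_idx = 3
  next 3 bits -> l2_idx = 5
  bottom 3 bits -> offset = 3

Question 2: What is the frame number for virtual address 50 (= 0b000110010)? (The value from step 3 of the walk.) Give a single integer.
vaddr = 50: l1_idx=0, l2_idx=6
L1[0] = 1; L2[1][6] = 30

Answer: 30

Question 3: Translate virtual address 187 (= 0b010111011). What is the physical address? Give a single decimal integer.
Answer: 635

Derivation:
vaddr = 187 = 0b010111011
Split: l1_idx=2, l2_idx=7, offset=3
L1[2] = 0
L2[0][7] = 79
paddr = 79 * 8 + 3 = 635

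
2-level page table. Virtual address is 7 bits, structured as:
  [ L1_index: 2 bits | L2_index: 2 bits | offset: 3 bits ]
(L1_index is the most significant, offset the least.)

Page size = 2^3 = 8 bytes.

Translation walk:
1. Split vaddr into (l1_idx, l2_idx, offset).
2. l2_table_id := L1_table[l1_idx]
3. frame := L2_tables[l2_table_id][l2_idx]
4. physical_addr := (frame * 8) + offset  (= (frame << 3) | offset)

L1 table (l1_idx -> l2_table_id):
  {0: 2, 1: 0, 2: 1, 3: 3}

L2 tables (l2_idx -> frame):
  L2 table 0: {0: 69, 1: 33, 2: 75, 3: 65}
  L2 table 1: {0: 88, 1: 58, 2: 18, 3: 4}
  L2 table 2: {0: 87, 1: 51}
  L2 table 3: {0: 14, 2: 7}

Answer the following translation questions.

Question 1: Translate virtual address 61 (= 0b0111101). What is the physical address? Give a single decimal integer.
vaddr = 61 = 0b0111101
Split: l1_idx=1, l2_idx=3, offset=5
L1[1] = 0
L2[0][3] = 65
paddr = 65 * 8 + 5 = 525

Answer: 525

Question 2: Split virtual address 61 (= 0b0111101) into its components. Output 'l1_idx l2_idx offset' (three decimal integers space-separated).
Answer: 1 3 5

Derivation:
vaddr = 61 = 0b0111101
  top 2 bits -> l1_idx = 1
  next 2 bits -> l2_idx = 3
  bottom 3 bits -> offset = 5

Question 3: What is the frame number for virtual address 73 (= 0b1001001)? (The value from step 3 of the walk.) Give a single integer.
Answer: 58

Derivation:
vaddr = 73: l1_idx=2, l2_idx=1
L1[2] = 1; L2[1][1] = 58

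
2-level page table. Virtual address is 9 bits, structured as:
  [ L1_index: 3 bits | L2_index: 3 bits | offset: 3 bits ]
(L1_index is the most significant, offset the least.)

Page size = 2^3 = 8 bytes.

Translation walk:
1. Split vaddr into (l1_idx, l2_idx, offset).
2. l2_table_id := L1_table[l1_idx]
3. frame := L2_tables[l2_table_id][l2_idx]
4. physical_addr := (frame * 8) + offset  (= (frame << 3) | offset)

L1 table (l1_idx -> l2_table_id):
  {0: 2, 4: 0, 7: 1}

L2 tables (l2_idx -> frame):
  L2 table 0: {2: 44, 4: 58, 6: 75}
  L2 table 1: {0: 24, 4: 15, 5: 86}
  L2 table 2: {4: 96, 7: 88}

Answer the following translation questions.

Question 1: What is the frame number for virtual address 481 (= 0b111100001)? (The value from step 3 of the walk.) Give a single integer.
Answer: 15

Derivation:
vaddr = 481: l1_idx=7, l2_idx=4
L1[7] = 1; L2[1][4] = 15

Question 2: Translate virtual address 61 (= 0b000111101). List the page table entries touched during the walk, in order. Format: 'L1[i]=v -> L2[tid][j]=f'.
vaddr = 61 = 0b000111101
Split: l1_idx=0, l2_idx=7, offset=5

Answer: L1[0]=2 -> L2[2][7]=88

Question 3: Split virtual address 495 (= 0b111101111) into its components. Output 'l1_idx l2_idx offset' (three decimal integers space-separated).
vaddr = 495 = 0b111101111
  top 3 bits -> l1_idx = 7
  next 3 bits -> l2_idx = 5
  bottom 3 bits -> offset = 7

Answer: 7 5 7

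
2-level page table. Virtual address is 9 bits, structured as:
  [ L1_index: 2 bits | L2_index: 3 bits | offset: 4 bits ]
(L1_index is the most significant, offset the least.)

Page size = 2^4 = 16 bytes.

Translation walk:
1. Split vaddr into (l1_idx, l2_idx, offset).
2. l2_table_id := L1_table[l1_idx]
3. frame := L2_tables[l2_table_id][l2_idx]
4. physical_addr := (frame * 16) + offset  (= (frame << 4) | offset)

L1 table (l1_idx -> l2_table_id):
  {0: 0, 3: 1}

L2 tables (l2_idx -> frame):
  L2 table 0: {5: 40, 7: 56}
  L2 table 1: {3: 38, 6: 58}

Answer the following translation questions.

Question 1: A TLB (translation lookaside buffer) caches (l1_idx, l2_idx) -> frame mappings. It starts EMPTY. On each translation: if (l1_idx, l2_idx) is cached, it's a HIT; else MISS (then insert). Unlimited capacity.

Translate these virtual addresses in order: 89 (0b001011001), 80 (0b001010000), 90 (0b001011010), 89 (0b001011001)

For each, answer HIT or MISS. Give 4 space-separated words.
vaddr=89: (0,5) not in TLB -> MISS, insert
vaddr=80: (0,5) in TLB -> HIT
vaddr=90: (0,5) in TLB -> HIT
vaddr=89: (0,5) in TLB -> HIT

Answer: MISS HIT HIT HIT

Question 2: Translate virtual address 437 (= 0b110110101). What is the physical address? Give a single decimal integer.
vaddr = 437 = 0b110110101
Split: l1_idx=3, l2_idx=3, offset=5
L1[3] = 1
L2[1][3] = 38
paddr = 38 * 16 + 5 = 613

Answer: 613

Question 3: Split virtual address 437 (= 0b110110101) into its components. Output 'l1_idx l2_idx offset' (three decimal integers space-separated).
vaddr = 437 = 0b110110101
  top 2 bits -> l1_idx = 3
  next 3 bits -> l2_idx = 3
  bottom 4 bits -> offset = 5

Answer: 3 3 5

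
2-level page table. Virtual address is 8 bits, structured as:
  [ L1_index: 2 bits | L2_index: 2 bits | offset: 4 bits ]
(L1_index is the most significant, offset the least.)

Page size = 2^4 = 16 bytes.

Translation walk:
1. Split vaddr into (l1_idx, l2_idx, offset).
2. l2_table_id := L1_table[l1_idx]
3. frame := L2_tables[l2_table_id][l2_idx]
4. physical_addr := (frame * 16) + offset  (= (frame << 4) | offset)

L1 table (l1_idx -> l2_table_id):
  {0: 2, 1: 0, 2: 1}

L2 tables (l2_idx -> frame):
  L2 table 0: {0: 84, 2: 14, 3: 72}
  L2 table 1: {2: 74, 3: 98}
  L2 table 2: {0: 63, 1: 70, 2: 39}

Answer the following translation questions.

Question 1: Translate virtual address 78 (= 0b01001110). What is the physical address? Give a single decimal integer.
Answer: 1358

Derivation:
vaddr = 78 = 0b01001110
Split: l1_idx=1, l2_idx=0, offset=14
L1[1] = 0
L2[0][0] = 84
paddr = 84 * 16 + 14 = 1358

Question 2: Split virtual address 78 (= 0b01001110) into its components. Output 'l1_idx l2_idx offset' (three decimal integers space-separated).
Answer: 1 0 14

Derivation:
vaddr = 78 = 0b01001110
  top 2 bits -> l1_idx = 1
  next 2 bits -> l2_idx = 0
  bottom 4 bits -> offset = 14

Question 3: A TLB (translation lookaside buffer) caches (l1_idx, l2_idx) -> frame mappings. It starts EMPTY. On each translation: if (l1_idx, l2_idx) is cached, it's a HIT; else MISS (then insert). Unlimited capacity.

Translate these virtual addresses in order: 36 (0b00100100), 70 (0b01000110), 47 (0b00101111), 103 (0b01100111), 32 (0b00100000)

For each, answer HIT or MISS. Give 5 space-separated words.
Answer: MISS MISS HIT MISS HIT

Derivation:
vaddr=36: (0,2) not in TLB -> MISS, insert
vaddr=70: (1,0) not in TLB -> MISS, insert
vaddr=47: (0,2) in TLB -> HIT
vaddr=103: (1,2) not in TLB -> MISS, insert
vaddr=32: (0,2) in TLB -> HIT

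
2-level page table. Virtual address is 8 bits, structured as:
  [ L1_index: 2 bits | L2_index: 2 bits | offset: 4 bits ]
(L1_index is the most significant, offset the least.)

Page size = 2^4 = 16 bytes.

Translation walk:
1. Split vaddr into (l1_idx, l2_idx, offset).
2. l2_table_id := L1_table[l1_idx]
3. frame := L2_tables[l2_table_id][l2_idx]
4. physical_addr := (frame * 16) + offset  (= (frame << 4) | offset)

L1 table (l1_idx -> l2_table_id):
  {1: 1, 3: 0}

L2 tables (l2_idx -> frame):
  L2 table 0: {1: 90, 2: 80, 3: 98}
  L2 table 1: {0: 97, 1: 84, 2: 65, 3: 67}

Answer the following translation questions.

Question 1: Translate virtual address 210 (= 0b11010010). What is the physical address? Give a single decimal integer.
Answer: 1442

Derivation:
vaddr = 210 = 0b11010010
Split: l1_idx=3, l2_idx=1, offset=2
L1[3] = 0
L2[0][1] = 90
paddr = 90 * 16 + 2 = 1442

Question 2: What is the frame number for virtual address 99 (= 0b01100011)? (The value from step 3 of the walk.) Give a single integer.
Answer: 65

Derivation:
vaddr = 99: l1_idx=1, l2_idx=2
L1[1] = 1; L2[1][2] = 65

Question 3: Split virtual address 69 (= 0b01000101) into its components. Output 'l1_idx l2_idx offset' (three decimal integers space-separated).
vaddr = 69 = 0b01000101
  top 2 bits -> l1_idx = 1
  next 2 bits -> l2_idx = 0
  bottom 4 bits -> offset = 5

Answer: 1 0 5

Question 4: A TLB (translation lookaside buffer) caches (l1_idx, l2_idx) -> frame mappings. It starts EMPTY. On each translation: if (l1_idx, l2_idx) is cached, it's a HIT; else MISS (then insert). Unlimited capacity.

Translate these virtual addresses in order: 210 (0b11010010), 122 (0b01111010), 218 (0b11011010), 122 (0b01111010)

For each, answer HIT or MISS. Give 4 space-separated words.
Answer: MISS MISS HIT HIT

Derivation:
vaddr=210: (3,1) not in TLB -> MISS, insert
vaddr=122: (1,3) not in TLB -> MISS, insert
vaddr=218: (3,1) in TLB -> HIT
vaddr=122: (1,3) in TLB -> HIT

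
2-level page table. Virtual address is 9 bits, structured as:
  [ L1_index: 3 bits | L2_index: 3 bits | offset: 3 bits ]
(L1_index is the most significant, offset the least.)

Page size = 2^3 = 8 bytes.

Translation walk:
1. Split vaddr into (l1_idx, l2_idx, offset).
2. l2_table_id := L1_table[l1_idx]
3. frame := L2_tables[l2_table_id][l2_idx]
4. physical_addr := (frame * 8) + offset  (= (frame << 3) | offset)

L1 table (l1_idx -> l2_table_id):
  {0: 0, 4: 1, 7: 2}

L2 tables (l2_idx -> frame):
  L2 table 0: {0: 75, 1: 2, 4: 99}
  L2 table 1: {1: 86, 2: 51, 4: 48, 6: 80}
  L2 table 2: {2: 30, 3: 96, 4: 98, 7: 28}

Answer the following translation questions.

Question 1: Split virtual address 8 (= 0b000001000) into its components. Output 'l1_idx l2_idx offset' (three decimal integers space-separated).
Answer: 0 1 0

Derivation:
vaddr = 8 = 0b000001000
  top 3 bits -> l1_idx = 0
  next 3 bits -> l2_idx = 1
  bottom 3 bits -> offset = 0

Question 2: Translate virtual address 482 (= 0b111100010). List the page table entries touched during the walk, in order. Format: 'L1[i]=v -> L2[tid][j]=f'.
vaddr = 482 = 0b111100010
Split: l1_idx=7, l2_idx=4, offset=2

Answer: L1[7]=2 -> L2[2][4]=98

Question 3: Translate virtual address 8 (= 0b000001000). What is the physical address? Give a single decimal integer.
Answer: 16

Derivation:
vaddr = 8 = 0b000001000
Split: l1_idx=0, l2_idx=1, offset=0
L1[0] = 0
L2[0][1] = 2
paddr = 2 * 8 + 0 = 16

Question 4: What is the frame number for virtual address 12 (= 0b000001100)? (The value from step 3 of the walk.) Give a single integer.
Answer: 2

Derivation:
vaddr = 12: l1_idx=0, l2_idx=1
L1[0] = 0; L2[0][1] = 2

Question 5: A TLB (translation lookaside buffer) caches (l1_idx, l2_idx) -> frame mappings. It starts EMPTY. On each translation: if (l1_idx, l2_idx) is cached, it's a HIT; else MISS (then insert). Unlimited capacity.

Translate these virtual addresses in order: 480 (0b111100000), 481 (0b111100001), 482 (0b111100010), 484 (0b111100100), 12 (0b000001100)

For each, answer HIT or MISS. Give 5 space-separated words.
Answer: MISS HIT HIT HIT MISS

Derivation:
vaddr=480: (7,4) not in TLB -> MISS, insert
vaddr=481: (7,4) in TLB -> HIT
vaddr=482: (7,4) in TLB -> HIT
vaddr=484: (7,4) in TLB -> HIT
vaddr=12: (0,1) not in TLB -> MISS, insert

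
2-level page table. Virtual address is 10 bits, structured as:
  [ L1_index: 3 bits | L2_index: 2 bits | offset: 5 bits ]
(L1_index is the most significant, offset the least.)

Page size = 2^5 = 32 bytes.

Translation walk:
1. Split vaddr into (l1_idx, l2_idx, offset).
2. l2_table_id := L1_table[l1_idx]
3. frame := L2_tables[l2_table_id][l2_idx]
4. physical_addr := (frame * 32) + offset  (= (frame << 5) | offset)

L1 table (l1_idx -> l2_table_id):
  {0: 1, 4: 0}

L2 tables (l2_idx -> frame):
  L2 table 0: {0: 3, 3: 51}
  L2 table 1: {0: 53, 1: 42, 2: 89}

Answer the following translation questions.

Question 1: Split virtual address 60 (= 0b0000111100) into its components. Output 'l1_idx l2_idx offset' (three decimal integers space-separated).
vaddr = 60 = 0b0000111100
  top 3 bits -> l1_idx = 0
  next 2 bits -> l2_idx = 1
  bottom 5 bits -> offset = 28

Answer: 0 1 28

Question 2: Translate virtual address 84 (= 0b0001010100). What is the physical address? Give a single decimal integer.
Answer: 2868

Derivation:
vaddr = 84 = 0b0001010100
Split: l1_idx=0, l2_idx=2, offset=20
L1[0] = 1
L2[1][2] = 89
paddr = 89 * 32 + 20 = 2868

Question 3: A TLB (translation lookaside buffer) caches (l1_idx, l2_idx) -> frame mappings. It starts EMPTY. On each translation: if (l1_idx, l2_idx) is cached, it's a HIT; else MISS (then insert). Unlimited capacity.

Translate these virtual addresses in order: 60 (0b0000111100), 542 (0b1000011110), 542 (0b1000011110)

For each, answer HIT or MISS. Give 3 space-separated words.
vaddr=60: (0,1) not in TLB -> MISS, insert
vaddr=542: (4,0) not in TLB -> MISS, insert
vaddr=542: (4,0) in TLB -> HIT

Answer: MISS MISS HIT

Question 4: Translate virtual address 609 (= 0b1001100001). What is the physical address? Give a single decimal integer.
vaddr = 609 = 0b1001100001
Split: l1_idx=4, l2_idx=3, offset=1
L1[4] = 0
L2[0][3] = 51
paddr = 51 * 32 + 1 = 1633

Answer: 1633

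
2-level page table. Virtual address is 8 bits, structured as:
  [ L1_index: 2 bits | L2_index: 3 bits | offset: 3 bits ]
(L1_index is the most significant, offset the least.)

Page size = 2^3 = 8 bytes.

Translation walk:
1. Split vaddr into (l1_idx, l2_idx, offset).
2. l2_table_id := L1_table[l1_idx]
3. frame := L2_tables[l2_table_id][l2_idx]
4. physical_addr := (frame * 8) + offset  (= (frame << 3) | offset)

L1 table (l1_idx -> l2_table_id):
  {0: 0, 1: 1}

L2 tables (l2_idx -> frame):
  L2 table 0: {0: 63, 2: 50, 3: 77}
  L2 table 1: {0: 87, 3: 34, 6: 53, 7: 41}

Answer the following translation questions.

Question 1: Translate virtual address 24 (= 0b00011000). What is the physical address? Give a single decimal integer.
vaddr = 24 = 0b00011000
Split: l1_idx=0, l2_idx=3, offset=0
L1[0] = 0
L2[0][3] = 77
paddr = 77 * 8 + 0 = 616

Answer: 616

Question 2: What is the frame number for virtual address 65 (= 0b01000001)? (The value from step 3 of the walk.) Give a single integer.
vaddr = 65: l1_idx=1, l2_idx=0
L1[1] = 1; L2[1][0] = 87

Answer: 87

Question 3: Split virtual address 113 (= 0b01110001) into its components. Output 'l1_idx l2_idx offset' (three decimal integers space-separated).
vaddr = 113 = 0b01110001
  top 2 bits -> l1_idx = 1
  next 3 bits -> l2_idx = 6
  bottom 3 bits -> offset = 1

Answer: 1 6 1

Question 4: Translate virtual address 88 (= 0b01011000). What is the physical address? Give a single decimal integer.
Answer: 272

Derivation:
vaddr = 88 = 0b01011000
Split: l1_idx=1, l2_idx=3, offset=0
L1[1] = 1
L2[1][3] = 34
paddr = 34 * 8 + 0 = 272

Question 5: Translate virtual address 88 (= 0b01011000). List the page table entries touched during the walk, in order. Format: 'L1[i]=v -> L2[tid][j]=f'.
vaddr = 88 = 0b01011000
Split: l1_idx=1, l2_idx=3, offset=0

Answer: L1[1]=1 -> L2[1][3]=34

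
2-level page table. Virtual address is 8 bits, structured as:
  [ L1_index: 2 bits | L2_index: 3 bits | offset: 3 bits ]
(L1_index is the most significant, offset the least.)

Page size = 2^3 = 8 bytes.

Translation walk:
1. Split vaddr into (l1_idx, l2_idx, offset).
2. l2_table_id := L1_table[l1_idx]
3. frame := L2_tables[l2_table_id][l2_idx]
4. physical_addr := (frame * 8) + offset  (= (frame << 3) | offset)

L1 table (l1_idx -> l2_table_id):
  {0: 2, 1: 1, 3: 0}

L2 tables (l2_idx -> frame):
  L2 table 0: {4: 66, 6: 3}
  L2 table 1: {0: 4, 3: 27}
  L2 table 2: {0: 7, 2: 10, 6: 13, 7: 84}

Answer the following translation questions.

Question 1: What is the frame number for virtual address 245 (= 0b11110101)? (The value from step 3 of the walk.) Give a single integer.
Answer: 3

Derivation:
vaddr = 245: l1_idx=3, l2_idx=6
L1[3] = 0; L2[0][6] = 3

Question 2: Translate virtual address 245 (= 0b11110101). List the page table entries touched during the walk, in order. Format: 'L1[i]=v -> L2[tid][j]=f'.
Answer: L1[3]=0 -> L2[0][6]=3

Derivation:
vaddr = 245 = 0b11110101
Split: l1_idx=3, l2_idx=6, offset=5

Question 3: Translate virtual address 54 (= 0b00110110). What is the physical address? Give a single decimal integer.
Answer: 110

Derivation:
vaddr = 54 = 0b00110110
Split: l1_idx=0, l2_idx=6, offset=6
L1[0] = 2
L2[2][6] = 13
paddr = 13 * 8 + 6 = 110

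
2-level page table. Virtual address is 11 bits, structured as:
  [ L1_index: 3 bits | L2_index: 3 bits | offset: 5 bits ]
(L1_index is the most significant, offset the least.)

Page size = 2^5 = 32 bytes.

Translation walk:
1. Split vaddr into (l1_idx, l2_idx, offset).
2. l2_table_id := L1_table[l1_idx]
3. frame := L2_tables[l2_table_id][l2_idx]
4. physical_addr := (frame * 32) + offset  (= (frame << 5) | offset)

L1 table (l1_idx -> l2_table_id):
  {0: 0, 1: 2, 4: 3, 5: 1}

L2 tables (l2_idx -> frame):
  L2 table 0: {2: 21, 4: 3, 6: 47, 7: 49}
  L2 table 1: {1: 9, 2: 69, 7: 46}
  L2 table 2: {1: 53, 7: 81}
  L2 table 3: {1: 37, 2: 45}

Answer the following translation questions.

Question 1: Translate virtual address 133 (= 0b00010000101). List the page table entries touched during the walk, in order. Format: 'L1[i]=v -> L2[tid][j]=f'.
Answer: L1[0]=0 -> L2[0][4]=3

Derivation:
vaddr = 133 = 0b00010000101
Split: l1_idx=0, l2_idx=4, offset=5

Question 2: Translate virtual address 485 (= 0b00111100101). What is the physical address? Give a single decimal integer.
vaddr = 485 = 0b00111100101
Split: l1_idx=1, l2_idx=7, offset=5
L1[1] = 2
L2[2][7] = 81
paddr = 81 * 32 + 5 = 2597

Answer: 2597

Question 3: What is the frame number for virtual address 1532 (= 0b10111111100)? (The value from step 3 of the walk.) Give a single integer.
Answer: 46

Derivation:
vaddr = 1532: l1_idx=5, l2_idx=7
L1[5] = 1; L2[1][7] = 46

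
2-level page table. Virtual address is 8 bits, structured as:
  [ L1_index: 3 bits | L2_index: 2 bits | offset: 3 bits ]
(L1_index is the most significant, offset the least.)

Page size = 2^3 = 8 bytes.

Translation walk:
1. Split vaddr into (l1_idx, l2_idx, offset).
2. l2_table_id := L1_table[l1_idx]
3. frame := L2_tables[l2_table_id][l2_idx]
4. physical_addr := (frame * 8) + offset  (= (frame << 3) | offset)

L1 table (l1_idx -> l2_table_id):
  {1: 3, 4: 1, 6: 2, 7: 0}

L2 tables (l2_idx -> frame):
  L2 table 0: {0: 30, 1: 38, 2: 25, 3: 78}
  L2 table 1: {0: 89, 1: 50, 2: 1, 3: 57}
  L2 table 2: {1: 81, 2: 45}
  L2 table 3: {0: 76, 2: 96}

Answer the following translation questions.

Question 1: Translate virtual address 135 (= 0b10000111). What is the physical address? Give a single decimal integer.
Answer: 719

Derivation:
vaddr = 135 = 0b10000111
Split: l1_idx=4, l2_idx=0, offset=7
L1[4] = 1
L2[1][0] = 89
paddr = 89 * 8 + 7 = 719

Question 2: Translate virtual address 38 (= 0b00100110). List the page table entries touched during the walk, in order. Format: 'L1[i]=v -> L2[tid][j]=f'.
vaddr = 38 = 0b00100110
Split: l1_idx=1, l2_idx=0, offset=6

Answer: L1[1]=3 -> L2[3][0]=76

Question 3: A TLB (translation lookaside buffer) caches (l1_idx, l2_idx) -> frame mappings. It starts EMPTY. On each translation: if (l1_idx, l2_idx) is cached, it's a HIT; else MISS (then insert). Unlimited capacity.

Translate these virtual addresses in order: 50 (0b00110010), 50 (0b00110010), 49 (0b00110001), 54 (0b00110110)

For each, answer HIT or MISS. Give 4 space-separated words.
vaddr=50: (1,2) not in TLB -> MISS, insert
vaddr=50: (1,2) in TLB -> HIT
vaddr=49: (1,2) in TLB -> HIT
vaddr=54: (1,2) in TLB -> HIT

Answer: MISS HIT HIT HIT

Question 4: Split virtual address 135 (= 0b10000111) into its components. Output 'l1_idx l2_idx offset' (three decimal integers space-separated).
vaddr = 135 = 0b10000111
  top 3 bits -> l1_idx = 4
  next 2 bits -> l2_idx = 0
  bottom 3 bits -> offset = 7

Answer: 4 0 7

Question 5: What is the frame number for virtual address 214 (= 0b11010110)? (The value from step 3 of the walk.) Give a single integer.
Answer: 45

Derivation:
vaddr = 214: l1_idx=6, l2_idx=2
L1[6] = 2; L2[2][2] = 45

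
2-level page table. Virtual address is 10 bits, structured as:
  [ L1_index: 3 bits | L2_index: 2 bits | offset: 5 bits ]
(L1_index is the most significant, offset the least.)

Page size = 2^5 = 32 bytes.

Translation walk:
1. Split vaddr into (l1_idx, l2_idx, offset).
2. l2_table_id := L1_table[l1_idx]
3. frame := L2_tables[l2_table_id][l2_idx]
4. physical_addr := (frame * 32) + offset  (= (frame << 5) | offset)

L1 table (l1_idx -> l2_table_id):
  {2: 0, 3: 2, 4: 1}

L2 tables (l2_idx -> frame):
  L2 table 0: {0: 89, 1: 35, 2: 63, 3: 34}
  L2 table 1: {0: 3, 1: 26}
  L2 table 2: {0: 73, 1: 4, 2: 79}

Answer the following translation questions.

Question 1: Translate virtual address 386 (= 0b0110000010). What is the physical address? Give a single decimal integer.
vaddr = 386 = 0b0110000010
Split: l1_idx=3, l2_idx=0, offset=2
L1[3] = 2
L2[2][0] = 73
paddr = 73 * 32 + 2 = 2338

Answer: 2338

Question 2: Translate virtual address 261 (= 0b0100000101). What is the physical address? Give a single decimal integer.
Answer: 2853

Derivation:
vaddr = 261 = 0b0100000101
Split: l1_idx=2, l2_idx=0, offset=5
L1[2] = 0
L2[0][0] = 89
paddr = 89 * 32 + 5 = 2853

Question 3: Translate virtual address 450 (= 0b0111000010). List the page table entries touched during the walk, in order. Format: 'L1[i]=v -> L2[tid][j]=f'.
Answer: L1[3]=2 -> L2[2][2]=79

Derivation:
vaddr = 450 = 0b0111000010
Split: l1_idx=3, l2_idx=2, offset=2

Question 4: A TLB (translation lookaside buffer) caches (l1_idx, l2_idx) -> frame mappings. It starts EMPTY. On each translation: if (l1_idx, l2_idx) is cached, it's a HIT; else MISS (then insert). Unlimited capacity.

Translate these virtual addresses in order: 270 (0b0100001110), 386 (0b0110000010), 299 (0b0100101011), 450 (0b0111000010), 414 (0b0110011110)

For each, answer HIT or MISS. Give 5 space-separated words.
vaddr=270: (2,0) not in TLB -> MISS, insert
vaddr=386: (3,0) not in TLB -> MISS, insert
vaddr=299: (2,1) not in TLB -> MISS, insert
vaddr=450: (3,2) not in TLB -> MISS, insert
vaddr=414: (3,0) in TLB -> HIT

Answer: MISS MISS MISS MISS HIT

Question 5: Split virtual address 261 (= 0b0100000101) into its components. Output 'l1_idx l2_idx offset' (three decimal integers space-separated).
Answer: 2 0 5

Derivation:
vaddr = 261 = 0b0100000101
  top 3 bits -> l1_idx = 2
  next 2 bits -> l2_idx = 0
  bottom 5 bits -> offset = 5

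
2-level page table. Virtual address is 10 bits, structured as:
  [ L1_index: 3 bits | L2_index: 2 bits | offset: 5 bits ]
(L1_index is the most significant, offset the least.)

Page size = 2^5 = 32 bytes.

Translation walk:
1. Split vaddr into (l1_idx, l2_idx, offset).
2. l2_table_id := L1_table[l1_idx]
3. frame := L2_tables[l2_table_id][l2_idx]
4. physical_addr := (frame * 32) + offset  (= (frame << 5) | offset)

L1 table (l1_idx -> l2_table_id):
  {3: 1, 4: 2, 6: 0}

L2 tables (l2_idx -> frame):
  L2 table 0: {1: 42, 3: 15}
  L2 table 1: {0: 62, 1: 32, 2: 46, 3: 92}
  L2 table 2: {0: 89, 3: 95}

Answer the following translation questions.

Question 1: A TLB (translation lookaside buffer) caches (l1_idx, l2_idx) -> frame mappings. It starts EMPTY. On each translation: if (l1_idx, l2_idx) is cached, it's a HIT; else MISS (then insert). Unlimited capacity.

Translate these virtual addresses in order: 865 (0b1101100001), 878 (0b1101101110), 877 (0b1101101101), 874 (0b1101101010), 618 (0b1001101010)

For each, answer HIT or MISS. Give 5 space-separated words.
vaddr=865: (6,3) not in TLB -> MISS, insert
vaddr=878: (6,3) in TLB -> HIT
vaddr=877: (6,3) in TLB -> HIT
vaddr=874: (6,3) in TLB -> HIT
vaddr=618: (4,3) not in TLB -> MISS, insert

Answer: MISS HIT HIT HIT MISS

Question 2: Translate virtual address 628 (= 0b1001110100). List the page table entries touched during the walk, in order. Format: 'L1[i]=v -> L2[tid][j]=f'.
Answer: L1[4]=2 -> L2[2][3]=95

Derivation:
vaddr = 628 = 0b1001110100
Split: l1_idx=4, l2_idx=3, offset=20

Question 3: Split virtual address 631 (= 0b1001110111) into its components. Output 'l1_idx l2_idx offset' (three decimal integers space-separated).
vaddr = 631 = 0b1001110111
  top 3 bits -> l1_idx = 4
  next 2 bits -> l2_idx = 3
  bottom 5 bits -> offset = 23

Answer: 4 3 23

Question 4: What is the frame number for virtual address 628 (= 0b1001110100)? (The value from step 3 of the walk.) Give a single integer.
Answer: 95

Derivation:
vaddr = 628: l1_idx=4, l2_idx=3
L1[4] = 2; L2[2][3] = 95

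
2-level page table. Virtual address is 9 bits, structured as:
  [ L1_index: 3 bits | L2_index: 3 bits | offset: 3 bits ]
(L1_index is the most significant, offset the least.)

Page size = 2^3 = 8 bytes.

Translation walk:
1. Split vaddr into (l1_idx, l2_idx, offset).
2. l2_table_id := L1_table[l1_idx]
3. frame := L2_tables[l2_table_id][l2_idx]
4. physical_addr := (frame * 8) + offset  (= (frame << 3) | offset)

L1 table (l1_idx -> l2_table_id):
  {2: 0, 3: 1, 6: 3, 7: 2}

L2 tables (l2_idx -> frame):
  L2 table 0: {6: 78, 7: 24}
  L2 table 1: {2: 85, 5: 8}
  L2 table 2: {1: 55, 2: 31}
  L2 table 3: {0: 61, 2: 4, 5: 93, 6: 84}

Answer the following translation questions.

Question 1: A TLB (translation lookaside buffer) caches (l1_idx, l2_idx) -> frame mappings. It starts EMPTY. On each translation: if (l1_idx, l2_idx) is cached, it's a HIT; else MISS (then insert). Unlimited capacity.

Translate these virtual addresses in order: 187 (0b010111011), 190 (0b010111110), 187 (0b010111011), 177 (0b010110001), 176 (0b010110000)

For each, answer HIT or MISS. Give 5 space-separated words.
vaddr=187: (2,7) not in TLB -> MISS, insert
vaddr=190: (2,7) in TLB -> HIT
vaddr=187: (2,7) in TLB -> HIT
vaddr=177: (2,6) not in TLB -> MISS, insert
vaddr=176: (2,6) in TLB -> HIT

Answer: MISS HIT HIT MISS HIT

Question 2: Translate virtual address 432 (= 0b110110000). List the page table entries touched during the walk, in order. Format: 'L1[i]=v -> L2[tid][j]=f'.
Answer: L1[6]=3 -> L2[3][6]=84

Derivation:
vaddr = 432 = 0b110110000
Split: l1_idx=6, l2_idx=6, offset=0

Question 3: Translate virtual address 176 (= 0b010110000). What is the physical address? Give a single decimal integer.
Answer: 624

Derivation:
vaddr = 176 = 0b010110000
Split: l1_idx=2, l2_idx=6, offset=0
L1[2] = 0
L2[0][6] = 78
paddr = 78 * 8 + 0 = 624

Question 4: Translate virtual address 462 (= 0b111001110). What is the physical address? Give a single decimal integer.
Answer: 446

Derivation:
vaddr = 462 = 0b111001110
Split: l1_idx=7, l2_idx=1, offset=6
L1[7] = 2
L2[2][1] = 55
paddr = 55 * 8 + 6 = 446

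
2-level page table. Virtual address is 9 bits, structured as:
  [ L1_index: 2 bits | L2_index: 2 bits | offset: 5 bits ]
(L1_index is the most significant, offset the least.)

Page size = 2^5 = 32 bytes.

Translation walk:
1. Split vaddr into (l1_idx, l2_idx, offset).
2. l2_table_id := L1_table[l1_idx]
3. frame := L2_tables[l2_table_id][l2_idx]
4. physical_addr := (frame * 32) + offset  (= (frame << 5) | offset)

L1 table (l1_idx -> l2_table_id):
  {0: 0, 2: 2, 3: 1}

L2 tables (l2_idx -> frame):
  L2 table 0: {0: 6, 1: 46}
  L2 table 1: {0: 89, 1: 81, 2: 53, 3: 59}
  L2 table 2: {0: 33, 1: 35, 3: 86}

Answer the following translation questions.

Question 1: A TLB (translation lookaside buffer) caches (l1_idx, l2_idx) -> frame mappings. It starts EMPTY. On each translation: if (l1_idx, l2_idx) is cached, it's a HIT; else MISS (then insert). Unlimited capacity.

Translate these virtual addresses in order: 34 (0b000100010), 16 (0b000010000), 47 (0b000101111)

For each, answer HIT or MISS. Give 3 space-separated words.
Answer: MISS MISS HIT

Derivation:
vaddr=34: (0,1) not in TLB -> MISS, insert
vaddr=16: (0,0) not in TLB -> MISS, insert
vaddr=47: (0,1) in TLB -> HIT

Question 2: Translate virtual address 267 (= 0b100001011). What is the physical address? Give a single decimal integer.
vaddr = 267 = 0b100001011
Split: l1_idx=2, l2_idx=0, offset=11
L1[2] = 2
L2[2][0] = 33
paddr = 33 * 32 + 11 = 1067

Answer: 1067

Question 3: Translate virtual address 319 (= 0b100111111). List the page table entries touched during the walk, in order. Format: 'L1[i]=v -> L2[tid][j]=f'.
Answer: L1[2]=2 -> L2[2][1]=35

Derivation:
vaddr = 319 = 0b100111111
Split: l1_idx=2, l2_idx=1, offset=31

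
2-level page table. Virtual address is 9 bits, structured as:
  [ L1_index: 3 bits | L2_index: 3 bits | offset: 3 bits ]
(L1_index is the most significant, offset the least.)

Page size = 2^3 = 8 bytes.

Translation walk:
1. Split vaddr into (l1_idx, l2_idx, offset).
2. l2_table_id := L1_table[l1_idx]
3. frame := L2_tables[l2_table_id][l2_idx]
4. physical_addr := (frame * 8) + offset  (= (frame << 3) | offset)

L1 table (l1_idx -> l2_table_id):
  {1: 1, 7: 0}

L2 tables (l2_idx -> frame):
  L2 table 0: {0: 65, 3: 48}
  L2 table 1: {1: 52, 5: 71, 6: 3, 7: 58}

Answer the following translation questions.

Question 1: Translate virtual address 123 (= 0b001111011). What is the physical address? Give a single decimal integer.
Answer: 467

Derivation:
vaddr = 123 = 0b001111011
Split: l1_idx=1, l2_idx=7, offset=3
L1[1] = 1
L2[1][7] = 58
paddr = 58 * 8 + 3 = 467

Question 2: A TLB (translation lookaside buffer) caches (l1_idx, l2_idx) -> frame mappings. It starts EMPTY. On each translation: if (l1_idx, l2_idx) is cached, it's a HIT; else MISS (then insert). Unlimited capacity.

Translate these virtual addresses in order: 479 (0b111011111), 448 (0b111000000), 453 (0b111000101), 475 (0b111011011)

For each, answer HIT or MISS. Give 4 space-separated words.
vaddr=479: (7,3) not in TLB -> MISS, insert
vaddr=448: (7,0) not in TLB -> MISS, insert
vaddr=453: (7,0) in TLB -> HIT
vaddr=475: (7,3) in TLB -> HIT

Answer: MISS MISS HIT HIT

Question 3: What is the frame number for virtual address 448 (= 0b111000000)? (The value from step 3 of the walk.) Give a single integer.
Answer: 65

Derivation:
vaddr = 448: l1_idx=7, l2_idx=0
L1[7] = 0; L2[0][0] = 65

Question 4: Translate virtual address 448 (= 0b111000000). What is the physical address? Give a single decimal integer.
vaddr = 448 = 0b111000000
Split: l1_idx=7, l2_idx=0, offset=0
L1[7] = 0
L2[0][0] = 65
paddr = 65 * 8 + 0 = 520

Answer: 520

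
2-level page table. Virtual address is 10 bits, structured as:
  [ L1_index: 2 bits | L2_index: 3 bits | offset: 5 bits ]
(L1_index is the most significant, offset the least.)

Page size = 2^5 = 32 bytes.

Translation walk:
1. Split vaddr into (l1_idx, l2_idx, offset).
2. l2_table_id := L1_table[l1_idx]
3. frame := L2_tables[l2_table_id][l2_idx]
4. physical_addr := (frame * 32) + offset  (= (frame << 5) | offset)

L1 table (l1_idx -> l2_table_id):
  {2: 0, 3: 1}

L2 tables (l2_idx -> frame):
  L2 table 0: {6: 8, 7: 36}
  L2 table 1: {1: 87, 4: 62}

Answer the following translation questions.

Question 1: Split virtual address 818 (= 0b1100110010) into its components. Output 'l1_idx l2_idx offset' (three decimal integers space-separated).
Answer: 3 1 18

Derivation:
vaddr = 818 = 0b1100110010
  top 2 bits -> l1_idx = 3
  next 3 bits -> l2_idx = 1
  bottom 5 bits -> offset = 18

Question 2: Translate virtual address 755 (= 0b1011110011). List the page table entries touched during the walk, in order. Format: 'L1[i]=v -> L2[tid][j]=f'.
Answer: L1[2]=0 -> L2[0][7]=36

Derivation:
vaddr = 755 = 0b1011110011
Split: l1_idx=2, l2_idx=7, offset=19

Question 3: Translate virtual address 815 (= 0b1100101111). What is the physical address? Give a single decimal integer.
Answer: 2799

Derivation:
vaddr = 815 = 0b1100101111
Split: l1_idx=3, l2_idx=1, offset=15
L1[3] = 1
L2[1][1] = 87
paddr = 87 * 32 + 15 = 2799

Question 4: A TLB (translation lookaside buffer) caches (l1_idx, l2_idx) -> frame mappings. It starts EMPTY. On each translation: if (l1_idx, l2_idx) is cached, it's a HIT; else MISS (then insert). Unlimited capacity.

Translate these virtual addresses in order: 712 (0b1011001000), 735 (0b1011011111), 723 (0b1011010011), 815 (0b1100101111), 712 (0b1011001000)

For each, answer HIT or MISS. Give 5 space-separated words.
Answer: MISS HIT HIT MISS HIT

Derivation:
vaddr=712: (2,6) not in TLB -> MISS, insert
vaddr=735: (2,6) in TLB -> HIT
vaddr=723: (2,6) in TLB -> HIT
vaddr=815: (3,1) not in TLB -> MISS, insert
vaddr=712: (2,6) in TLB -> HIT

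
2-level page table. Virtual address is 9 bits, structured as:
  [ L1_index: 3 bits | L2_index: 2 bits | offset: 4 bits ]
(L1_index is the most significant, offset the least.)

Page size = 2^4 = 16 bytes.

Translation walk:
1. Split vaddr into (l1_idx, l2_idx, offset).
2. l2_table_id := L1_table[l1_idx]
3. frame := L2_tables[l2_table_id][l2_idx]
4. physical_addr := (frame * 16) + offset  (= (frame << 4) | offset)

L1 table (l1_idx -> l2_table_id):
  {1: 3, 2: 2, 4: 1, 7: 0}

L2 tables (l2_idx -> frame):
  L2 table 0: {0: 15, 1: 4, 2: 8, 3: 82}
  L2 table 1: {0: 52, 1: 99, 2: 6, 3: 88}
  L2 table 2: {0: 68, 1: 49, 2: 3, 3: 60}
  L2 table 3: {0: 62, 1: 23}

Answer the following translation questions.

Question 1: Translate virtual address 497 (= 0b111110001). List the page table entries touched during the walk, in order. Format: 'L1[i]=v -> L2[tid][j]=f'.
vaddr = 497 = 0b111110001
Split: l1_idx=7, l2_idx=3, offset=1

Answer: L1[7]=0 -> L2[0][3]=82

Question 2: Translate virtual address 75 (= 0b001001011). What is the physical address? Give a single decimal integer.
vaddr = 75 = 0b001001011
Split: l1_idx=1, l2_idx=0, offset=11
L1[1] = 3
L2[3][0] = 62
paddr = 62 * 16 + 11 = 1003

Answer: 1003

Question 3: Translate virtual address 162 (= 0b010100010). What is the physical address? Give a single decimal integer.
vaddr = 162 = 0b010100010
Split: l1_idx=2, l2_idx=2, offset=2
L1[2] = 2
L2[2][2] = 3
paddr = 3 * 16 + 2 = 50

Answer: 50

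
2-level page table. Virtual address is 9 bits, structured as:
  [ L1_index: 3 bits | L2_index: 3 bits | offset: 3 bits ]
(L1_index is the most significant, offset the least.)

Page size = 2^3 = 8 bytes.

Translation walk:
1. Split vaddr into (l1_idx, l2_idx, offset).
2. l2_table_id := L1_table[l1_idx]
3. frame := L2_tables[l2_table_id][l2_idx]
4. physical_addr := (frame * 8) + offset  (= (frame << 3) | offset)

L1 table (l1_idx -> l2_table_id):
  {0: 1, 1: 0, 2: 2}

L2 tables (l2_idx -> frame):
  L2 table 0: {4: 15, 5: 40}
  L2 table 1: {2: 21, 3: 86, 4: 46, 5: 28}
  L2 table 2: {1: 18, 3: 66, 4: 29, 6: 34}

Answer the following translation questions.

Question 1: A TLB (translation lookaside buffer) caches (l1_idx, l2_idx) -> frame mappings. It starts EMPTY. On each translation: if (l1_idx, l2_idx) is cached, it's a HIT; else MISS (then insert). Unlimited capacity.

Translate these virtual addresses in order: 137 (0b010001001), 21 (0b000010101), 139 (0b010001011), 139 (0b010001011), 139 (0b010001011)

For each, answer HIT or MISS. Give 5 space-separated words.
Answer: MISS MISS HIT HIT HIT

Derivation:
vaddr=137: (2,1) not in TLB -> MISS, insert
vaddr=21: (0,2) not in TLB -> MISS, insert
vaddr=139: (2,1) in TLB -> HIT
vaddr=139: (2,1) in TLB -> HIT
vaddr=139: (2,1) in TLB -> HIT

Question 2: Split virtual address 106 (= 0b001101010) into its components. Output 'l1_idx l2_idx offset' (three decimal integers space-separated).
vaddr = 106 = 0b001101010
  top 3 bits -> l1_idx = 1
  next 3 bits -> l2_idx = 5
  bottom 3 bits -> offset = 2

Answer: 1 5 2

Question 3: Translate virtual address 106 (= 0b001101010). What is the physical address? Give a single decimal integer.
vaddr = 106 = 0b001101010
Split: l1_idx=1, l2_idx=5, offset=2
L1[1] = 0
L2[0][5] = 40
paddr = 40 * 8 + 2 = 322

Answer: 322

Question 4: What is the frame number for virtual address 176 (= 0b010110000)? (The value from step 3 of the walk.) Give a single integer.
vaddr = 176: l1_idx=2, l2_idx=6
L1[2] = 2; L2[2][6] = 34

Answer: 34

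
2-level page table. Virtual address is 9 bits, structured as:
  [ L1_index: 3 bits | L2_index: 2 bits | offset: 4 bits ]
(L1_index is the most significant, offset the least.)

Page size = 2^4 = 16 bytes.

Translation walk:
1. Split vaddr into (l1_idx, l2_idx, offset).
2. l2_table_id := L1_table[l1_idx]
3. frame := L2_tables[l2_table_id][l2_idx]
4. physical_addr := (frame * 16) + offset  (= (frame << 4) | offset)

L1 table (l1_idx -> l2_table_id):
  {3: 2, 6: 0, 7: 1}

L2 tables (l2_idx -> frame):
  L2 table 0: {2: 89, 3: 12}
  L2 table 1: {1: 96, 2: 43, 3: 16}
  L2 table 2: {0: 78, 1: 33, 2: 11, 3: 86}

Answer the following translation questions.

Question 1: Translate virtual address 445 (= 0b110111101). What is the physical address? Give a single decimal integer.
Answer: 205

Derivation:
vaddr = 445 = 0b110111101
Split: l1_idx=6, l2_idx=3, offset=13
L1[6] = 0
L2[0][3] = 12
paddr = 12 * 16 + 13 = 205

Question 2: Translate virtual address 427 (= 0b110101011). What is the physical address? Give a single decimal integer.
vaddr = 427 = 0b110101011
Split: l1_idx=6, l2_idx=2, offset=11
L1[6] = 0
L2[0][2] = 89
paddr = 89 * 16 + 11 = 1435

Answer: 1435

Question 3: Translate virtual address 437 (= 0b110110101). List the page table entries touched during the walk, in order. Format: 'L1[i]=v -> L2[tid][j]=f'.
vaddr = 437 = 0b110110101
Split: l1_idx=6, l2_idx=3, offset=5

Answer: L1[6]=0 -> L2[0][3]=12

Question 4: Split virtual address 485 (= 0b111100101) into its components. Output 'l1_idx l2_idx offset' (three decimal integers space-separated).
vaddr = 485 = 0b111100101
  top 3 bits -> l1_idx = 7
  next 2 bits -> l2_idx = 2
  bottom 4 bits -> offset = 5

Answer: 7 2 5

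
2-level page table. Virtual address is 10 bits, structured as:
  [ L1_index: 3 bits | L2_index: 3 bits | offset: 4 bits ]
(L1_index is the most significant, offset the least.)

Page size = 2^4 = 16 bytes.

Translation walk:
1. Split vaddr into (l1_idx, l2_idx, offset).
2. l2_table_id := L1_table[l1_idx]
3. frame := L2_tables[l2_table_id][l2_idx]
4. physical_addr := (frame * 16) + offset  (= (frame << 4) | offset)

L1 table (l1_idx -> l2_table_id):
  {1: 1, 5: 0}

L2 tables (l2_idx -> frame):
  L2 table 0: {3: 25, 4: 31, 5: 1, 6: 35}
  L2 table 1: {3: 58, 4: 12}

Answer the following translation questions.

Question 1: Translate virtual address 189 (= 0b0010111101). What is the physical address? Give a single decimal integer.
Answer: 941

Derivation:
vaddr = 189 = 0b0010111101
Split: l1_idx=1, l2_idx=3, offset=13
L1[1] = 1
L2[1][3] = 58
paddr = 58 * 16 + 13 = 941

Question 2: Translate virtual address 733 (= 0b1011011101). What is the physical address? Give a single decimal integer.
Answer: 29

Derivation:
vaddr = 733 = 0b1011011101
Split: l1_idx=5, l2_idx=5, offset=13
L1[5] = 0
L2[0][5] = 1
paddr = 1 * 16 + 13 = 29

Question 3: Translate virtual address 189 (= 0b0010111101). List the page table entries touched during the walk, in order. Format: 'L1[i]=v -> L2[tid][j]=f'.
vaddr = 189 = 0b0010111101
Split: l1_idx=1, l2_idx=3, offset=13

Answer: L1[1]=1 -> L2[1][3]=58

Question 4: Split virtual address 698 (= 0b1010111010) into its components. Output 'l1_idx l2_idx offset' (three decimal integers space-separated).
Answer: 5 3 10

Derivation:
vaddr = 698 = 0b1010111010
  top 3 bits -> l1_idx = 5
  next 3 bits -> l2_idx = 3
  bottom 4 bits -> offset = 10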